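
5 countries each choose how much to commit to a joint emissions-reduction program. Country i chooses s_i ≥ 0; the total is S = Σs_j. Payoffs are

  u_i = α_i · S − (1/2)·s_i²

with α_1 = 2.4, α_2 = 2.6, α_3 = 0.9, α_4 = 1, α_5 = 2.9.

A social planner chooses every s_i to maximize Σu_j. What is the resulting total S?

Planner FOC: ∂(Σu_j)/∂s_i = (Σα_j) − s_i = 0, so s_i^SO = Σα_j = 9.8 for every i; S^SO = 49.

49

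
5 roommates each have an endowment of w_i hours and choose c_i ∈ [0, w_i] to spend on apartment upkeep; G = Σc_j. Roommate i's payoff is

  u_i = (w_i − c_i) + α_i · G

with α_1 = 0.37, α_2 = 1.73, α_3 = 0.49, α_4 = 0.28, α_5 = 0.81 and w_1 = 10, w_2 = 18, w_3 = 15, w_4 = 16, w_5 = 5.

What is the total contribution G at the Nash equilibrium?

∂u_i/∂c_i = α_i − 1, so roommate i contributes w_i if α_i > 1, else 0.
α_i > 1 for i ∈ {2}; NE contributions (0, 18, 0, 0, 0), G = 18.

18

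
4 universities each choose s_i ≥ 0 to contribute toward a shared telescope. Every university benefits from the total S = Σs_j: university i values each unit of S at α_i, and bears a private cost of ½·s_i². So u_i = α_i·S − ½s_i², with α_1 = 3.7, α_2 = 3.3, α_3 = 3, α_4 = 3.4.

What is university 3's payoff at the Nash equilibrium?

35.7

University i's FOC: ∂u_i/∂s_i = α_i − s_i = 0, so s_i* = α_i.
NE contributions = (3.7, 3.3, 3, 3.4); S = 13.4.
u_3 = α_3·S − ½·(s_3)² = 3·13.4 − ½·3² = 35.7.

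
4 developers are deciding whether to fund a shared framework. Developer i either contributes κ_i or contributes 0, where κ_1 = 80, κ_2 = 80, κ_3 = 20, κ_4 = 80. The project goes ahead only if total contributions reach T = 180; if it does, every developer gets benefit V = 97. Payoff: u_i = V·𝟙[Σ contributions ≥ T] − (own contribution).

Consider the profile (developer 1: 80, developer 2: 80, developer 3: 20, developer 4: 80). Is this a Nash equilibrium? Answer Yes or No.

Total = 260 ≥ 180: provided.
Developer 1 (pledges 80, payoff 17): dropping to 0 → total 180, payoff 97. Profitable deviation.

No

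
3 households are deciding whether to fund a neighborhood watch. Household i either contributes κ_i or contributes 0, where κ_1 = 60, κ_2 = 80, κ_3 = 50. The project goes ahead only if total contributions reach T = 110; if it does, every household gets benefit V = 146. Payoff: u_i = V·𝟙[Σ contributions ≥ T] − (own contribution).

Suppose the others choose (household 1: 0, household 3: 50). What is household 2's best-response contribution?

Others' total = 50. Contributing 80 brings total to 130 ≥ 110: gain V − κ_2 = 66.
Best response: 80.

80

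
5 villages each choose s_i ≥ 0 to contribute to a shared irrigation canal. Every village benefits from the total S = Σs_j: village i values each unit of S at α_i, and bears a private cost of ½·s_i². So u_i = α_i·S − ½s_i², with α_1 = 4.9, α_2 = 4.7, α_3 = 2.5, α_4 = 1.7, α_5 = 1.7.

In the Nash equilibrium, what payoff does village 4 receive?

24.905

Village i's FOC: ∂u_i/∂s_i = α_i − s_i = 0, so s_i* = α_i.
NE contributions = (4.9, 4.7, 2.5, 1.7, 1.7); S = 15.5.
u_4 = α_4·S − ½·(s_4)² = 1.7·15.5 − ½·1.7² = 24.905.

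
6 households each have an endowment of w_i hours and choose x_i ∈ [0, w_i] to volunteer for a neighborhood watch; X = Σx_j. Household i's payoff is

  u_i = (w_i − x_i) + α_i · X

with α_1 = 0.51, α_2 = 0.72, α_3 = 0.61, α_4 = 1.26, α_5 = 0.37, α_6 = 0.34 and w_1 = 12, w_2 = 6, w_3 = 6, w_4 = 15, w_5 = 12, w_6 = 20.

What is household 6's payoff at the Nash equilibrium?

∂u_i/∂x_i = α_i − 1, so household i contributes w_i if α_i > 1, else 0.
α_i > 1 for i ∈ {4}; NE contributions (0, 0, 0, 15, 0, 0), X = 15.
u_6 = (20 − 0) + 0.34·15 = 25.1.

25.1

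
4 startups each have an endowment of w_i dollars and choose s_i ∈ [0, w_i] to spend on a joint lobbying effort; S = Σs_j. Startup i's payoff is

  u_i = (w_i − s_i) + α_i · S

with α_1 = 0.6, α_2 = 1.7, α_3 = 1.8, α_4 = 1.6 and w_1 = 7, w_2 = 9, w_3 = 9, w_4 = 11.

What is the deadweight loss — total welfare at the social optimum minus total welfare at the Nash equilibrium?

32.9

∂u_i/∂s_i = α_i − 1, so startup i contributes w_i if α_i > 1, else 0.
α_i > 1 for i ∈ {2, 3, 4}; NE contributions (0, 9, 9, 11), S = 29.
W^NE = Σw_i − S^NE + (Σα_i)·S^NE = 36 + 4.7·29 = 172.3.
Planner: ∂(Σu_j)/∂s_i = Σα_j − 1 = 4.7 > 0, so everyone contributes w_i; S^SO = 36, W^SO = 36 + 4.7·36 = 205.2.
Deadweight loss = 32.9.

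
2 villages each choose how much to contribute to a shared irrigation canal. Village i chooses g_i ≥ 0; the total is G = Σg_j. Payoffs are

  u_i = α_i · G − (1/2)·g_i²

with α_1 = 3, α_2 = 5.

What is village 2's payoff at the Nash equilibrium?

Village i's FOC: ∂u_i/∂g_i = α_i − g_i = 0, so g_i* = α_i.
NE contributions = (3, 5); G = 8.
u_2 = α_2·G − ½·(g_2)² = 5·8 − ½·5² = 27.5.

27.5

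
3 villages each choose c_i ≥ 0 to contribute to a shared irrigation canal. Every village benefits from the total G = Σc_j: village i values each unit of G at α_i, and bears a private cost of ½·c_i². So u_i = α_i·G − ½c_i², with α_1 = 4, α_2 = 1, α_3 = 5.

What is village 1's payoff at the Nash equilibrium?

32

Village i's FOC: ∂u_i/∂c_i = α_i − c_i = 0, so c_i* = α_i.
NE contributions = (4, 1, 5); G = 10.
u_1 = α_1·G − ½·(c_1)² = 4·10 − ½·4² = 32.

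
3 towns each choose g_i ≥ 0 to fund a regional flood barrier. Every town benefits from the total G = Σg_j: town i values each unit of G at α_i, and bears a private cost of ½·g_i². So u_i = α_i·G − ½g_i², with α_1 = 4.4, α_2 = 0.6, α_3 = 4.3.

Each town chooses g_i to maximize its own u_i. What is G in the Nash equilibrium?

Town i's FOC: ∂u_i/∂g_i = α_i − g_i = 0, so g_i* = α_i.
NE contributions = (4.4, 0.6, 4.3); G = 9.3.

9.3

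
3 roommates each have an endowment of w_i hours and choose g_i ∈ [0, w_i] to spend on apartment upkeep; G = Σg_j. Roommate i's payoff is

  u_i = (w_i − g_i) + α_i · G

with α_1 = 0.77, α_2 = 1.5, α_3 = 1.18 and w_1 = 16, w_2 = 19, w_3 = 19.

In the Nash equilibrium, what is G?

38

∂u_i/∂g_i = α_i − 1, so roommate i contributes w_i if α_i > 1, else 0.
α_i > 1 for i ∈ {2, 3}; NE contributions (0, 19, 19), G = 38.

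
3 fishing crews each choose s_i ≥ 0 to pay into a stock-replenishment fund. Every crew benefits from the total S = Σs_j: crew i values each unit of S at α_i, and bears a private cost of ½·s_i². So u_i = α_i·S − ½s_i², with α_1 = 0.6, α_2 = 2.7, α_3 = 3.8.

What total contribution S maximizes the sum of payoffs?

21.3

Planner FOC: ∂(Σu_j)/∂s_i = (Σα_j) − s_i = 0, so s_i^SO = Σα_j = 7.1 for every i; S^SO = 21.3.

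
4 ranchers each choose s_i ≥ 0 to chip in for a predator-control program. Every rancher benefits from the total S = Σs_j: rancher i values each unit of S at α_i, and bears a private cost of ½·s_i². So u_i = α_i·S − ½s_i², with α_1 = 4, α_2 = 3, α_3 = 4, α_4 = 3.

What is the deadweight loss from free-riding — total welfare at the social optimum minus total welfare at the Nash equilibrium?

Rancher i's FOC: ∂u_i/∂s_i = α_i − s_i = 0, so s_i* = α_i.
NE contributions = (4, 3, 4, 3); S = 14.
W^NE = (Σα)·S − ½Σα_i² = 14² − ½·50 = 171.
Planner sets s_i = Σα_j = 14 for every i, so S^SO = 4·14 = 56.
W^SO = (Σα)·S^SO − ½·4·(Σα)² = (4/2)·14² = 392.
Deadweight loss = W^SO − W^NE = 221.

221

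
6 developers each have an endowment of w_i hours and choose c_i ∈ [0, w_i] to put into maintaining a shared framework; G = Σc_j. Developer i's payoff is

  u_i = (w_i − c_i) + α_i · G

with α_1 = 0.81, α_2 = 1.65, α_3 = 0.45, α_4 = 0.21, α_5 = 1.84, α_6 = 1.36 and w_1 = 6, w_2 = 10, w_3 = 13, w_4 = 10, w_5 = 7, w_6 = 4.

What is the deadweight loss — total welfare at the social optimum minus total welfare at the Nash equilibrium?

154.28

∂u_i/∂c_i = α_i − 1, so developer i contributes w_i if α_i > 1, else 0.
α_i > 1 for i ∈ {2, 5, 6}; NE contributions (0, 10, 0, 0, 7, 4), G = 21.
W^NE = Σw_i − G^NE + (Σα_i)·G^NE = 50 + 5.32·21 = 161.72.
Planner: ∂(Σu_j)/∂c_i = Σα_j − 1 = 5.32 > 0, so everyone contributes w_i; G^SO = 50, W^SO = 50 + 5.32·50 = 316.
Deadweight loss = 154.28.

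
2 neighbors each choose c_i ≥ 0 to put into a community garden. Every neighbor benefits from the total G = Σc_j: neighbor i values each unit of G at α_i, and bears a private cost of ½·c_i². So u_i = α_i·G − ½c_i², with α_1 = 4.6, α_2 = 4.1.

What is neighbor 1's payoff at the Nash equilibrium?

29.44

Neighbor i's FOC: ∂u_i/∂c_i = α_i − c_i = 0, so c_i* = α_i.
NE contributions = (4.6, 4.1); G = 8.7.
u_1 = α_1·G − ½·(c_1)² = 4.6·8.7 − ½·4.6² = 29.44.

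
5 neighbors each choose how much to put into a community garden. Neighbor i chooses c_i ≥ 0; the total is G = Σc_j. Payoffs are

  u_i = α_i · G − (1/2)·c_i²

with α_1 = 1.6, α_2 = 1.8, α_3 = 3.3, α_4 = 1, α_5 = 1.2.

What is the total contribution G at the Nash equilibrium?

8.9

Neighbor i's FOC: ∂u_i/∂c_i = α_i − c_i = 0, so c_i* = α_i.
NE contributions = (1.6, 1.8, 3.3, 1, 1.2); G = 8.9.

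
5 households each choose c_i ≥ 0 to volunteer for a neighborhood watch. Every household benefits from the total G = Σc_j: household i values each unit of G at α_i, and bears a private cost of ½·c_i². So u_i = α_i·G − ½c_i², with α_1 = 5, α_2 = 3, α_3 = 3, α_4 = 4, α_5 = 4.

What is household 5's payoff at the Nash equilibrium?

Household i's FOC: ∂u_i/∂c_i = α_i − c_i = 0, so c_i* = α_i.
NE contributions = (5, 3, 3, 4, 4); G = 19.
u_5 = α_5·G − ½·(c_5)² = 4·19 − ½·4² = 68.

68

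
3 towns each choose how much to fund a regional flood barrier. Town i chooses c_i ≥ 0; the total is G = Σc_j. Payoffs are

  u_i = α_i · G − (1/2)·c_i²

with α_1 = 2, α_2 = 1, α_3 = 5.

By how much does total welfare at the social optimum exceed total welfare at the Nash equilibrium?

Town i's FOC: ∂u_i/∂c_i = α_i − c_i = 0, so c_i* = α_i.
NE contributions = (2, 1, 5); G = 8.
W^NE = (Σα)·G − ½Σα_i² = 8² − ½·30 = 49.
Planner sets c_i = Σα_j = 8 for every i, so G^SO = 3·8 = 24.
W^SO = (Σα)·G^SO − ½·3·(Σα)² = (3/2)·8² = 96.
Deadweight loss = W^SO − W^NE = 47.

47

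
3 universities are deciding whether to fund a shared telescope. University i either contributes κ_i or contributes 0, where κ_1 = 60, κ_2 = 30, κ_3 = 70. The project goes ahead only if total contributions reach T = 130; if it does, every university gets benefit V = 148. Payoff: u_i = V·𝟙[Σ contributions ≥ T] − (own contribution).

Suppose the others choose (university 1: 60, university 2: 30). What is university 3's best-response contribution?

Others' total = 90. Contributing 70 brings total to 160 ≥ 130: gain V − κ_3 = 78.
Best response: 70.

70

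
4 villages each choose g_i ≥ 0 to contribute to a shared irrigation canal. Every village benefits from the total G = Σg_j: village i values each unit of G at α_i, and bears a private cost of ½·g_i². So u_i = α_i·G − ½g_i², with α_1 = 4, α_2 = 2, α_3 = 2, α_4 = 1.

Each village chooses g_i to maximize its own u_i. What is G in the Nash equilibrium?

9

Village i's FOC: ∂u_i/∂g_i = α_i − g_i = 0, so g_i* = α_i.
NE contributions = (4, 2, 2, 1); G = 9.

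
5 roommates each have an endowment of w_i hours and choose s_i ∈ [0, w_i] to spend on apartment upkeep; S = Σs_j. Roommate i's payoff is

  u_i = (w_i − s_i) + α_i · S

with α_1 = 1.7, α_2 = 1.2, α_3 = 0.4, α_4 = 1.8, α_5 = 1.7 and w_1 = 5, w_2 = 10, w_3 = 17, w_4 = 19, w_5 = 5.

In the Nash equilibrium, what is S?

39

∂u_i/∂s_i = α_i − 1, so roommate i contributes w_i if α_i > 1, else 0.
α_i > 1 for i ∈ {1, 2, 4, 5}; NE contributions (5, 10, 0, 19, 5), S = 39.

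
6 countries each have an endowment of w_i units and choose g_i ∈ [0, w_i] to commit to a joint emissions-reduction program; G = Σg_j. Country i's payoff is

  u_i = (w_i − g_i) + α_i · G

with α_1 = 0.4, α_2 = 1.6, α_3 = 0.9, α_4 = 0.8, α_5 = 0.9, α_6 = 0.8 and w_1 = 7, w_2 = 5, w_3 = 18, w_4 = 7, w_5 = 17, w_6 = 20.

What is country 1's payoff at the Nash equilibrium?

9

∂u_i/∂g_i = α_i − 1, so country i contributes w_i if α_i > 1, else 0.
α_i > 1 for i ∈ {2}; NE contributions (0, 5, 0, 0, 0, 0), G = 5.
u_1 = (7 − 0) + 0.4·5 = 9.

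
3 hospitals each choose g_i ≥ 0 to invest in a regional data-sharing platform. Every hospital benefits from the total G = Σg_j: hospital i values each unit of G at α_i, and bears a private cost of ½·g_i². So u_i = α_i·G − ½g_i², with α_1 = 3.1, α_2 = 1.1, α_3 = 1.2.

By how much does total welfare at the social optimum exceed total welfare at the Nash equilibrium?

Hospital i's FOC: ∂u_i/∂g_i = α_i − g_i = 0, so g_i* = α_i.
NE contributions = (3.1, 1.1, 1.2); G = 5.4.
W^NE = (Σα)·G − ½Σα_i² = 5.4² − ½·12.26 = 23.03.
Planner sets g_i = Σα_j = 5.4 for every i, so G^SO = 3·5.4 = 16.2.
W^SO = (Σα)·G^SO − ½·3·(Σα)² = (3/2)·5.4² = 43.74.
Deadweight loss = W^SO − W^NE = 20.71.

20.71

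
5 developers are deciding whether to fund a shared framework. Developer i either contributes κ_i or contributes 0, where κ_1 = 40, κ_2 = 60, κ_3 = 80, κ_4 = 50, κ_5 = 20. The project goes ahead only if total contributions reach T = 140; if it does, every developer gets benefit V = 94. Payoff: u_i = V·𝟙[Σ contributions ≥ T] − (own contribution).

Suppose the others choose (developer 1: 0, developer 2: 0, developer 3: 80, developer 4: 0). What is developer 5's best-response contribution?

Others' total = 80. Even contributing 20 gives 100 < 140: no benefit either way.
Best response: 0.

0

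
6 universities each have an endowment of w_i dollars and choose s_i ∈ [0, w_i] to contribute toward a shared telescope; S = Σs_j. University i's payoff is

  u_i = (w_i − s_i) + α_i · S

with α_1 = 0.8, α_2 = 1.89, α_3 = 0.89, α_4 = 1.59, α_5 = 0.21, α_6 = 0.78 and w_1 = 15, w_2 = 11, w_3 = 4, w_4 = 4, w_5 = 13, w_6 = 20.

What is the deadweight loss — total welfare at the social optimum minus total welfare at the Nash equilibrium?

268.32

∂u_i/∂s_i = α_i − 1, so university i contributes w_i if α_i > 1, else 0.
α_i > 1 for i ∈ {2, 4}; NE contributions (0, 11, 0, 4, 0, 0), S = 15.
W^NE = Σw_i − S^NE + (Σα_i)·S^NE = 67 + 5.16·15 = 144.4.
Planner: ∂(Σu_j)/∂s_i = Σα_j − 1 = 5.16 > 0, so everyone contributes w_i; S^SO = 67, W^SO = 67 + 5.16·67 = 412.72.
Deadweight loss = 268.32.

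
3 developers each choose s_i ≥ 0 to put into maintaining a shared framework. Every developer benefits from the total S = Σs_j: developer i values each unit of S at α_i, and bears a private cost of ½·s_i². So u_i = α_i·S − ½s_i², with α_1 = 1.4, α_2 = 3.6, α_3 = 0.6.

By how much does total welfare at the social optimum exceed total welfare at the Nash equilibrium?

Developer i's FOC: ∂u_i/∂s_i = α_i − s_i = 0, so s_i* = α_i.
NE contributions = (1.4, 3.6, 0.6); S = 5.6.
W^NE = (Σα)·S − ½Σα_i² = 5.6² − ½·15.28 = 23.72.
Planner sets s_i = Σα_j = 5.6 for every i, so S^SO = 3·5.6 = 16.8.
W^SO = (Σα)·S^SO − ½·3·(Σα)² = (3/2)·5.6² = 47.04.
Deadweight loss = W^SO − W^NE = 23.32.

23.32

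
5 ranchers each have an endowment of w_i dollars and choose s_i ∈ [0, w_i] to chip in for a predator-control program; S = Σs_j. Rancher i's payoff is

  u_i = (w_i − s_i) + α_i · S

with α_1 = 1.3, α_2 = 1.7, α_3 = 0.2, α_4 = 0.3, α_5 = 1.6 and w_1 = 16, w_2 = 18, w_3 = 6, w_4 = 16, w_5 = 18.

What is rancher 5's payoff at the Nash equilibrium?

∂u_i/∂s_i = α_i − 1, so rancher i contributes w_i if α_i > 1, else 0.
α_i > 1 for i ∈ {1, 2, 5}; NE contributions (16, 18, 0, 0, 18), S = 52.
u_5 = (18 − 18) + 1.6·52 = 83.2.

83.2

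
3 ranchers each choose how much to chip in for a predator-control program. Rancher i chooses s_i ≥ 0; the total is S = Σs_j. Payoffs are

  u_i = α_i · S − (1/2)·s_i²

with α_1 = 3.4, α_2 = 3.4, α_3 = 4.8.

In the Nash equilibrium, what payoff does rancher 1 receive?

Rancher i's FOC: ∂u_i/∂s_i = α_i − s_i = 0, so s_i* = α_i.
NE contributions = (3.4, 3.4, 4.8); S = 11.6.
u_1 = α_1·S − ½·(s_1)² = 3.4·11.6 − ½·3.4² = 33.66.

33.66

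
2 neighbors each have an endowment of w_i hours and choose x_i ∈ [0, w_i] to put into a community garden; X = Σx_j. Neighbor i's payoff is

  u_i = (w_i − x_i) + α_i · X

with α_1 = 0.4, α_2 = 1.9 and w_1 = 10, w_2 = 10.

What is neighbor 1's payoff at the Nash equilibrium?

14

∂u_i/∂x_i = α_i − 1, so neighbor i contributes w_i if α_i > 1, else 0.
α_i > 1 for i ∈ {2}; NE contributions (0, 10), X = 10.
u_1 = (10 − 0) + 0.4·10 = 14.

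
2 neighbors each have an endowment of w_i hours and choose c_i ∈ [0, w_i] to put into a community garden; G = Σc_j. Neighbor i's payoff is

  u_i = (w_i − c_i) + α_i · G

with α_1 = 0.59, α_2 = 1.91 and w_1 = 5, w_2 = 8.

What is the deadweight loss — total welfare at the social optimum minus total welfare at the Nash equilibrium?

∂u_i/∂c_i = α_i − 1, so neighbor i contributes w_i if α_i > 1, else 0.
α_i > 1 for i ∈ {2}; NE contributions (0, 8), G = 8.
W^NE = Σw_i − G^NE + (Σα_i)·G^NE = 13 + 1.5·8 = 25.
Planner: ∂(Σu_j)/∂c_i = Σα_j − 1 = 1.5 > 0, so everyone contributes w_i; G^SO = 13, W^SO = 13 + 1.5·13 = 32.5.
Deadweight loss = 7.5.

7.5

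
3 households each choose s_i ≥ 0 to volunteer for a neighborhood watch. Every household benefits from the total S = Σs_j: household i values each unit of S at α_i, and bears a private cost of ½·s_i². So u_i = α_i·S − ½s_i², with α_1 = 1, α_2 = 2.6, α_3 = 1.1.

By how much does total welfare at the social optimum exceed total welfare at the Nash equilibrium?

Household i's FOC: ∂u_i/∂s_i = α_i − s_i = 0, so s_i* = α_i.
NE contributions = (1, 2.6, 1.1); S = 4.7.
W^NE = (Σα)·S − ½Σα_i² = 4.7² − ½·8.97 = 17.605.
Planner sets s_i = Σα_j = 4.7 for every i, so S^SO = 3·4.7 = 14.1.
W^SO = (Σα)·S^SO − ½·3·(Σα)² = (3/2)·4.7² = 33.135.
Deadweight loss = W^SO − W^NE = 15.53.

15.53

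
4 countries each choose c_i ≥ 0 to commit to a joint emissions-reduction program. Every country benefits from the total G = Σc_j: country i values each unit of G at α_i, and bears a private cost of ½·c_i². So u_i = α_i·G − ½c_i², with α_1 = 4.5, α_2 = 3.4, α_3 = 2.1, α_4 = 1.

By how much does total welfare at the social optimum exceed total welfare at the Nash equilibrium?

139.61

Country i's FOC: ∂u_i/∂c_i = α_i − c_i = 0, so c_i* = α_i.
NE contributions = (4.5, 3.4, 2.1, 1); G = 11.
W^NE = (Σα)·G − ½Σα_i² = 11² − ½·37.22 = 102.39.
Planner sets c_i = Σα_j = 11 for every i, so G^SO = 4·11 = 44.
W^SO = (Σα)·G^SO − ½·4·(Σα)² = (4/2)·11² = 242.
Deadweight loss = W^SO − W^NE = 139.61.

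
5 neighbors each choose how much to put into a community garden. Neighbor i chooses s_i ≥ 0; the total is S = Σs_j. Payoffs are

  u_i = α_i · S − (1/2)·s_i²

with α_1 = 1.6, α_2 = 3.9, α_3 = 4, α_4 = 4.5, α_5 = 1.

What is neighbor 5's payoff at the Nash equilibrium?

14.5

Neighbor i's FOC: ∂u_i/∂s_i = α_i − s_i = 0, so s_i* = α_i.
NE contributions = (1.6, 3.9, 4, 4.5, 1); S = 15.
u_5 = α_5·S − ½·(s_5)² = 1·15 − ½·1² = 14.5.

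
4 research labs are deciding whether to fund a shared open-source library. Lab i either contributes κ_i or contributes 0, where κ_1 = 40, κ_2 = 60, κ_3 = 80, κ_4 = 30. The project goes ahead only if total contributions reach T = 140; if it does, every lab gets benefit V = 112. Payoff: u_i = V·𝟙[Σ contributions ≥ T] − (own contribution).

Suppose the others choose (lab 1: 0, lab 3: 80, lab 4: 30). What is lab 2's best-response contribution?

Others' total = 110. Contributing 60 brings total to 170 ≥ 140: gain V − κ_2 = 52.
Best response: 60.

60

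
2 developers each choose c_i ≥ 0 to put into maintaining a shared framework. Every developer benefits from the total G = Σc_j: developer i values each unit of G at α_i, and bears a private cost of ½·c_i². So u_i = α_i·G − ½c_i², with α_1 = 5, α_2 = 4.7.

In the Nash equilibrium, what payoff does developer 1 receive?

Developer i's FOC: ∂u_i/∂c_i = α_i − c_i = 0, so c_i* = α_i.
NE contributions = (5, 4.7); G = 9.7.
u_1 = α_1·G − ½·(c_1)² = 5·9.7 − ½·5² = 36.

36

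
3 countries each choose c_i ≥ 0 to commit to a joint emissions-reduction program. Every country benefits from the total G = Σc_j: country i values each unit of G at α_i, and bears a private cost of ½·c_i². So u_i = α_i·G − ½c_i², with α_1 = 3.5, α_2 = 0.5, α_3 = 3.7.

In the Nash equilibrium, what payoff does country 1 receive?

20.825

Country i's FOC: ∂u_i/∂c_i = α_i − c_i = 0, so c_i* = α_i.
NE contributions = (3.5, 0.5, 3.7); G = 7.7.
u_1 = α_1·G − ½·(c_1)² = 3.5·7.7 − ½·3.5² = 20.825.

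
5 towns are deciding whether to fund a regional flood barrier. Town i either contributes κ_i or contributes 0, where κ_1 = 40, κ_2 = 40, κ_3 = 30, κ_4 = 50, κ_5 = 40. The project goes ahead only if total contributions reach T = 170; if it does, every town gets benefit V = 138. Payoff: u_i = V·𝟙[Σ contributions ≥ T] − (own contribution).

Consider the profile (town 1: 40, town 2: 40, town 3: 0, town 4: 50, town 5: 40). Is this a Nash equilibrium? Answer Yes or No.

Yes

Total = 170 ≥ 170: provided.
Town 1 (pledges 40, payoff 98): dropping to 0 → total 130, payoff 0. No gain.
Town 2 (pledges 40, payoff 98): dropping to 0 → total 130, payoff 0. No gain.
Town 3 (pledges 0, payoff 138): pledging 30 → total 200, payoff 108. No gain.
Town 4 (pledges 50, payoff 88): dropping to 0 → total 120, payoff 0. No gain.
Town 5 (pledges 40, payoff 98): dropping to 0 → total 130, payoff 0. No gain.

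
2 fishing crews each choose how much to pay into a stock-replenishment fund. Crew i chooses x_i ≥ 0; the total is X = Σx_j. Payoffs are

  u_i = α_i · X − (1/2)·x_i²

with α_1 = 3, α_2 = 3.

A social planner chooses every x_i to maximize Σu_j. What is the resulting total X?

Planner FOC: ∂(Σu_j)/∂x_i = (Σα_j) − x_i = 0, so x_i^SO = Σα_j = 6 for every i; X^SO = 12.

12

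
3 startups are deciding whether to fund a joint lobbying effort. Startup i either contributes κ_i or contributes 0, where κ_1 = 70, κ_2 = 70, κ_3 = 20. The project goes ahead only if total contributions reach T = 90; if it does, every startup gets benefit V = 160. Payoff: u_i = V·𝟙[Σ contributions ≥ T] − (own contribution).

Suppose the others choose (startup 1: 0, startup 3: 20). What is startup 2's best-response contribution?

Others' total = 20. Contributing 70 brings total to 90 ≥ 90: gain V − κ_2 = 90.
Best response: 70.

70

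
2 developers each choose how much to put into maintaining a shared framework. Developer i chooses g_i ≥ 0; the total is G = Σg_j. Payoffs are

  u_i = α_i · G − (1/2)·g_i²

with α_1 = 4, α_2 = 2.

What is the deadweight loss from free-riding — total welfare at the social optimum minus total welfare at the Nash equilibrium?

Developer i's FOC: ∂u_i/∂g_i = α_i − g_i = 0, so g_i* = α_i.
NE contributions = (4, 2); G = 6.
W^NE = (Σα)·G − ½Σα_i² = 6² − ½·20 = 26.
Planner sets g_i = Σα_j = 6 for every i, so G^SO = 2·6 = 12.
W^SO = (Σα)·G^SO − ½·2·(Σα)² = (2/2)·6² = 36.
Deadweight loss = W^SO − W^NE = 10.

10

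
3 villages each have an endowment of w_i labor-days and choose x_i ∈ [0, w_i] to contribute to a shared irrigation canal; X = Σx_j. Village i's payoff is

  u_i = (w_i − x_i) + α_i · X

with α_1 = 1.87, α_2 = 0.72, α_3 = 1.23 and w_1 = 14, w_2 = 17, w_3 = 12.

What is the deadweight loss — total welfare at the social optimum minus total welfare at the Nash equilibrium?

∂u_i/∂x_i = α_i − 1, so village i contributes w_i if α_i > 1, else 0.
α_i > 1 for i ∈ {1, 3}; NE contributions (14, 0, 12), X = 26.
W^NE = Σw_i − X^NE + (Σα_i)·X^NE = 43 + 2.82·26 = 116.32.
Planner: ∂(Σu_j)/∂x_i = Σα_j − 1 = 2.82 > 0, so everyone contributes w_i; X^SO = 43, W^SO = 43 + 2.82·43 = 164.26.
Deadweight loss = 47.94.

47.94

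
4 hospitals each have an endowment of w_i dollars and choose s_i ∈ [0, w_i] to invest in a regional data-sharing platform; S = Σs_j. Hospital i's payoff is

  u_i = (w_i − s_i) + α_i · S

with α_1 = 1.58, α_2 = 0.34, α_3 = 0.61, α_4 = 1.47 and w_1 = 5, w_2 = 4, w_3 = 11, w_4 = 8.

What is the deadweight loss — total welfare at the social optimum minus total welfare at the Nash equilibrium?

45

∂u_i/∂s_i = α_i − 1, so hospital i contributes w_i if α_i > 1, else 0.
α_i > 1 for i ∈ {1, 4}; NE contributions (5, 0, 0, 8), S = 13.
W^NE = Σw_i − S^NE + (Σα_i)·S^NE = 28 + 3·13 = 67.
Planner: ∂(Σu_j)/∂s_i = Σα_j − 1 = 3 > 0, so everyone contributes w_i; S^SO = 28, W^SO = 28 + 3·28 = 112.
Deadweight loss = 45.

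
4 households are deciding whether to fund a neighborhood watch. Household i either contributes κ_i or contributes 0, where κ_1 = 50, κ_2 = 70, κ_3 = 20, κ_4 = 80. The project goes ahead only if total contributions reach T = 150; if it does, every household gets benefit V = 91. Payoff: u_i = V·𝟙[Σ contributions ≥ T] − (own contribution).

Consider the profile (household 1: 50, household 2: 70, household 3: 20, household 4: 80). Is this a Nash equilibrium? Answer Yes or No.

No

Total = 220 ≥ 150: provided.
Household 1 (pledges 50, payoff 41): dropping to 0 → total 170, payoff 91. Profitable deviation.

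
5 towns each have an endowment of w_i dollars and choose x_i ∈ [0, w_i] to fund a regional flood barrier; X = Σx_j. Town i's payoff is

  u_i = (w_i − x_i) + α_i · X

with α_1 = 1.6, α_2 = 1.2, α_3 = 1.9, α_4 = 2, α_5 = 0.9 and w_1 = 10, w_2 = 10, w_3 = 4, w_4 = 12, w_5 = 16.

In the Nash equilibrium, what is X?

∂u_i/∂x_i = α_i − 1, so town i contributes w_i if α_i > 1, else 0.
α_i > 1 for i ∈ {1, 2, 3, 4}; NE contributions (10, 10, 4, 12, 0), X = 36.

36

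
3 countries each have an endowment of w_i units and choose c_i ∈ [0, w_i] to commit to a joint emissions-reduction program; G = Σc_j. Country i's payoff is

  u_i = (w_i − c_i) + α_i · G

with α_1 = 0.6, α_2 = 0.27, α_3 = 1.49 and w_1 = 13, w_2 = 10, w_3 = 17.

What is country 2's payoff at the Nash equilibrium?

14.59

∂u_i/∂c_i = α_i − 1, so country i contributes w_i if α_i > 1, else 0.
α_i > 1 for i ∈ {3}; NE contributions (0, 0, 17), G = 17.
u_2 = (10 − 0) + 0.27·17 = 14.59.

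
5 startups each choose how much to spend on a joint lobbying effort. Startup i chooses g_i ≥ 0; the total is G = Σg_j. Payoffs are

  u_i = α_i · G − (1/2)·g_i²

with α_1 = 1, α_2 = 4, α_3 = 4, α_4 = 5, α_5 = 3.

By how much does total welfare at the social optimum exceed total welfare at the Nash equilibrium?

Startup i's FOC: ∂u_i/∂g_i = α_i − g_i = 0, so g_i* = α_i.
NE contributions = (1, 4, 4, 5, 3); G = 17.
W^NE = (Σα)·G − ½Σα_i² = 17² − ½·67 = 255.5.
Planner sets g_i = Σα_j = 17 for every i, so G^SO = 5·17 = 85.
W^SO = (Σα)·G^SO − ½·5·(Σα)² = (5/2)·17² = 722.5.
Deadweight loss = W^SO − W^NE = 467.

467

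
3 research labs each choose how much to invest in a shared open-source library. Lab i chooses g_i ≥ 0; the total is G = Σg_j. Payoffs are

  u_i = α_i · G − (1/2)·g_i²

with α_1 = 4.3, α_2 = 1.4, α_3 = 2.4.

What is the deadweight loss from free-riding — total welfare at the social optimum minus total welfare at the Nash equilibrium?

45.91

Lab i's FOC: ∂u_i/∂g_i = α_i − g_i = 0, so g_i* = α_i.
NE contributions = (4.3, 1.4, 2.4); G = 8.1.
W^NE = (Σα)·G − ½Σα_i² = 8.1² − ½·26.21 = 52.505.
Planner sets g_i = Σα_j = 8.1 for every i, so G^SO = 3·8.1 = 24.3.
W^SO = (Σα)·G^SO − ½·3·(Σα)² = (3/2)·8.1² = 98.415.
Deadweight loss = W^SO − W^NE = 45.91.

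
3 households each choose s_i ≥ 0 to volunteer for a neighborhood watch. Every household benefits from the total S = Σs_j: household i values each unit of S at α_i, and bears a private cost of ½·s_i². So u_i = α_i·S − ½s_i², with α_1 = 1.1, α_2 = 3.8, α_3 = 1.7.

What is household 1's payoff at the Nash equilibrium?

6.655

Household i's FOC: ∂u_i/∂s_i = α_i − s_i = 0, so s_i* = α_i.
NE contributions = (1.1, 3.8, 1.7); S = 6.6.
u_1 = α_1·S − ½·(s_1)² = 1.1·6.6 − ½·1.1² = 6.655.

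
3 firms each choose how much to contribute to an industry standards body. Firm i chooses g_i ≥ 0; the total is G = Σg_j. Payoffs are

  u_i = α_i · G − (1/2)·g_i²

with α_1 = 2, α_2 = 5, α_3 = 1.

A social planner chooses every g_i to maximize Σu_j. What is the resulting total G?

24

Planner FOC: ∂(Σu_j)/∂g_i = (Σα_j) − g_i = 0, so g_i^SO = Σα_j = 8 for every i; G^SO = 24.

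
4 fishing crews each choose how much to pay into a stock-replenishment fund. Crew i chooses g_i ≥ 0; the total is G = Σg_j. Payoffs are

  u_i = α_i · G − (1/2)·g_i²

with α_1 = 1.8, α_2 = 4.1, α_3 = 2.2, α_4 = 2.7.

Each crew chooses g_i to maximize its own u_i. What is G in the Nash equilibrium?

10.8

Crew i's FOC: ∂u_i/∂g_i = α_i − g_i = 0, so g_i* = α_i.
NE contributions = (1.8, 4.1, 2.2, 2.7); G = 10.8.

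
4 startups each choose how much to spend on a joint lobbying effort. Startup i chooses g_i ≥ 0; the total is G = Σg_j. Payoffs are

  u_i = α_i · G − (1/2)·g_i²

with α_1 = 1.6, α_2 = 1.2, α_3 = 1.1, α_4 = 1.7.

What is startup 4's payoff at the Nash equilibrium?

Startup i's FOC: ∂u_i/∂g_i = α_i − g_i = 0, so g_i* = α_i.
NE contributions = (1.6, 1.2, 1.1, 1.7); G = 5.6.
u_4 = α_4·G − ½·(g_4)² = 1.7·5.6 − ½·1.7² = 8.075.

8.075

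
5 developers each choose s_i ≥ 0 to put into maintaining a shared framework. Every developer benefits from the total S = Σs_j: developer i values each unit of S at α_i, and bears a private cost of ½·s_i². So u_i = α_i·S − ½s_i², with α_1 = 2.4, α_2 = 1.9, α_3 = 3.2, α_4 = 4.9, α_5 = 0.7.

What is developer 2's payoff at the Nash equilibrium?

Developer i's FOC: ∂u_i/∂s_i = α_i − s_i = 0, so s_i* = α_i.
NE contributions = (2.4, 1.9, 3.2, 4.9, 0.7); S = 13.1.
u_2 = α_2·S − ½·(s_2)² = 1.9·13.1 − ½·1.9² = 23.085.

23.085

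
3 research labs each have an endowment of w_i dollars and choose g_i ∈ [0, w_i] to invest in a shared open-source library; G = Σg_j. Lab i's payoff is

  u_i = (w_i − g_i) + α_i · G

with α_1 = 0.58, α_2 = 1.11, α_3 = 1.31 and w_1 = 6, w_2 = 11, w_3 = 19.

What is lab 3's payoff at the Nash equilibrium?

39.3

∂u_i/∂g_i = α_i − 1, so lab i contributes w_i if α_i > 1, else 0.
α_i > 1 for i ∈ {2, 3}; NE contributions (0, 11, 19), G = 30.
u_3 = (19 − 19) + 1.31·30 = 39.3.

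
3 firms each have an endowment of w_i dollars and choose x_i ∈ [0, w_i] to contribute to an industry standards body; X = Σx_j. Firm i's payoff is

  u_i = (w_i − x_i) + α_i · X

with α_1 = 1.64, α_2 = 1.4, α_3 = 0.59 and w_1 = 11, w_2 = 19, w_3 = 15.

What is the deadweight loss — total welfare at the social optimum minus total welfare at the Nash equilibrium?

∂u_i/∂x_i = α_i − 1, so firm i contributes w_i if α_i > 1, else 0.
α_i > 1 for i ∈ {1, 2}; NE contributions (11, 19, 0), X = 30.
W^NE = Σw_i − X^NE + (Σα_i)·X^NE = 45 + 2.63·30 = 123.9.
Planner: ∂(Σu_j)/∂x_i = Σα_j − 1 = 2.63 > 0, so everyone contributes w_i; X^SO = 45, W^SO = 45 + 2.63·45 = 163.35.
Deadweight loss = 39.45.

39.45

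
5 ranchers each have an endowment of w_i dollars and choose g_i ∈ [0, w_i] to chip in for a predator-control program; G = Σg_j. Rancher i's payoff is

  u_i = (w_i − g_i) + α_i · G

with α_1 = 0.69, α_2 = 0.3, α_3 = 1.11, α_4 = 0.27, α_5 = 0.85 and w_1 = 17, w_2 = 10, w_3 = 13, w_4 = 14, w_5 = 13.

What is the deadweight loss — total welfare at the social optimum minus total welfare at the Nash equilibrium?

119.88

∂u_i/∂g_i = α_i − 1, so rancher i contributes w_i if α_i > 1, else 0.
α_i > 1 for i ∈ {3}; NE contributions (0, 0, 13, 0, 0), G = 13.
W^NE = Σw_i − G^NE + (Σα_i)·G^NE = 67 + 2.22·13 = 95.86.
Planner: ∂(Σu_j)/∂g_i = Σα_j − 1 = 2.22 > 0, so everyone contributes w_i; G^SO = 67, W^SO = 67 + 2.22·67 = 215.74.
Deadweight loss = 119.88.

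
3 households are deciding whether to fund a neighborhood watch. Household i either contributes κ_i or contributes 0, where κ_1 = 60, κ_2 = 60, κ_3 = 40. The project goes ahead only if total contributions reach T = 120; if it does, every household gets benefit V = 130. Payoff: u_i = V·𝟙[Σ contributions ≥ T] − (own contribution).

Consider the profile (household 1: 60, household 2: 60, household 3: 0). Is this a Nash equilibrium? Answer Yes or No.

Yes

Total = 120 ≥ 120: provided.
Household 1 (pledges 60, payoff 70): dropping to 0 → total 60, payoff 0. No gain.
Household 2 (pledges 60, payoff 70): dropping to 0 → total 60, payoff 0. No gain.
Household 3 (pledges 0, payoff 130): pledging 40 → total 160, payoff 90. No gain.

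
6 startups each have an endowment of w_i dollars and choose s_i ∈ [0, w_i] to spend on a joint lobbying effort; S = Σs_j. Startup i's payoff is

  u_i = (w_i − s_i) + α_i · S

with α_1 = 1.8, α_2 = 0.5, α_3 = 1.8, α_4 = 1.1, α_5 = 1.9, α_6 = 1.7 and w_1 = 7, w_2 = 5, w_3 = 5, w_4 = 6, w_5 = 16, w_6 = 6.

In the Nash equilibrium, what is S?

40

∂u_i/∂s_i = α_i − 1, so startup i contributes w_i if α_i > 1, else 0.
α_i > 1 for i ∈ {1, 3, 4, 5, 6}; NE contributions (7, 0, 5, 6, 16, 6), S = 40.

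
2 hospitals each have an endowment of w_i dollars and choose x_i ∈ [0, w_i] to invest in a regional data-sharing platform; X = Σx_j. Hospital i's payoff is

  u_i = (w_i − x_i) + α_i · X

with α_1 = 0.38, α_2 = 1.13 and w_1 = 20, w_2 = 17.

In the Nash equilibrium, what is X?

∂u_i/∂x_i = α_i − 1, so hospital i contributes w_i if α_i > 1, else 0.
α_i > 1 for i ∈ {2}; NE contributions (0, 17), X = 17.

17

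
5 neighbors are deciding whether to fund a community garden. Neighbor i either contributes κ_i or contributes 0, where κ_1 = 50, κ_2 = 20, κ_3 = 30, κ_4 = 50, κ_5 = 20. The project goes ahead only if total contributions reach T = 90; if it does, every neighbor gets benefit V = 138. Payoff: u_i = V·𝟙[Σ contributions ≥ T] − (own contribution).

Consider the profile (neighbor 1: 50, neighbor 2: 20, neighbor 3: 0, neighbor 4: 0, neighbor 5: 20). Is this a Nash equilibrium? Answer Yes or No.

Yes

Total = 90 ≥ 90: provided.
Neighbor 1 (pledges 50, payoff 88): dropping to 0 → total 40, payoff 0. No gain.
Neighbor 2 (pledges 20, payoff 118): dropping to 0 → total 70, payoff 0. No gain.
Neighbor 3 (pledges 0, payoff 138): pledging 30 → total 120, payoff 108. No gain.
Neighbor 4 (pledges 0, payoff 138): pledging 50 → total 140, payoff 88. No gain.
Neighbor 5 (pledges 20, payoff 118): dropping to 0 → total 70, payoff 0. No gain.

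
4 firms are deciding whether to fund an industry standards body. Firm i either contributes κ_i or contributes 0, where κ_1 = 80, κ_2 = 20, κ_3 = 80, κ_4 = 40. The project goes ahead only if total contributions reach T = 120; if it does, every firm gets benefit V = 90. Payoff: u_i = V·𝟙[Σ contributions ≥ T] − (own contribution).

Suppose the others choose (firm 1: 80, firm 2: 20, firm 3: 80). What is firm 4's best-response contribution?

Others' total = 180 ≥ 120; contributing adds cost 40 for no extra benefit.
Best response: 0.

0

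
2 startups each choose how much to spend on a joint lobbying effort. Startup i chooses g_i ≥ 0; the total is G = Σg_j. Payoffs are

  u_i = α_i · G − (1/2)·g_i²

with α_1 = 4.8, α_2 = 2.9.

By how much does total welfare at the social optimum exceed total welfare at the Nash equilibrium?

Startup i's FOC: ∂u_i/∂g_i = α_i − g_i = 0, so g_i* = α_i.
NE contributions = (4.8, 2.9); G = 7.7.
W^NE = (Σα)·G − ½Σα_i² = 7.7² − ½·31.45 = 43.565.
Planner sets g_i = Σα_j = 7.7 for every i, so G^SO = 2·7.7 = 15.4.
W^SO = (Σα)·G^SO − ½·2·(Σα)² = (2/2)·7.7² = 59.29.
Deadweight loss = W^SO − W^NE = 15.725.

15.725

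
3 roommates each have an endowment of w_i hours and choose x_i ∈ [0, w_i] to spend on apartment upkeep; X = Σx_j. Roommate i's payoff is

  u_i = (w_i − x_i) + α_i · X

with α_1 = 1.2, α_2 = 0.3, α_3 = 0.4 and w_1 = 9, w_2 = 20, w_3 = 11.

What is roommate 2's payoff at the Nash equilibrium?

22.7

∂u_i/∂x_i = α_i − 1, so roommate i contributes w_i if α_i > 1, else 0.
α_i > 1 for i ∈ {1}; NE contributions (9, 0, 0), X = 9.
u_2 = (20 − 0) + 0.3·9 = 22.7.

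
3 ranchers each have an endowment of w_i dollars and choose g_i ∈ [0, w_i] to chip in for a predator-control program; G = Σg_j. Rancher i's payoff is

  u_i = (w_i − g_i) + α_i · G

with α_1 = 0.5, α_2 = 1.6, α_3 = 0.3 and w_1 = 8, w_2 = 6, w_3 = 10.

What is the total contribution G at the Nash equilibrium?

6

∂u_i/∂g_i = α_i − 1, so rancher i contributes w_i if α_i > 1, else 0.
α_i > 1 for i ∈ {2}; NE contributions (0, 6, 0), G = 6.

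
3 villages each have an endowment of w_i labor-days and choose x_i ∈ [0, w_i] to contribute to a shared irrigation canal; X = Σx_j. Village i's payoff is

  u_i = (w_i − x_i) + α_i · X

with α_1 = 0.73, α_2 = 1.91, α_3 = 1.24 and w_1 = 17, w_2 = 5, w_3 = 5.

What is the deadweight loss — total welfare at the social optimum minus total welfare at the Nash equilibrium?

∂u_i/∂x_i = α_i − 1, so village i contributes w_i if α_i > 1, else 0.
α_i > 1 for i ∈ {2, 3}; NE contributions (0, 5, 5), X = 10.
W^NE = Σw_i − X^NE + (Σα_i)·X^NE = 27 + 2.88·10 = 55.8.
Planner: ∂(Σu_j)/∂x_i = Σα_j − 1 = 2.88 > 0, so everyone contributes w_i; X^SO = 27, W^SO = 27 + 2.88·27 = 104.76.
Deadweight loss = 48.96.

48.96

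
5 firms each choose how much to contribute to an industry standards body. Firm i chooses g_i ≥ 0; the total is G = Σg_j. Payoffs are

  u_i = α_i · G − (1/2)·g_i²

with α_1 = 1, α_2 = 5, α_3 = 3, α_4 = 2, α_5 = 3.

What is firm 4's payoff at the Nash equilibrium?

26

Firm i's FOC: ∂u_i/∂g_i = α_i − g_i = 0, so g_i* = α_i.
NE contributions = (1, 5, 3, 2, 3); G = 14.
u_4 = α_4·G − ½·(g_4)² = 2·14 − ½·2² = 26.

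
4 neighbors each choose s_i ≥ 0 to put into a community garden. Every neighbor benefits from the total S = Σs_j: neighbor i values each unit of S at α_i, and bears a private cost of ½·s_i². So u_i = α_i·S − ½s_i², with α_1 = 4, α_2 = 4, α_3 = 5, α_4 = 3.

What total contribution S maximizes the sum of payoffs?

64

Planner FOC: ∂(Σu_j)/∂s_i = (Σα_j) − s_i = 0, so s_i^SO = Σα_j = 16 for every i; S^SO = 64.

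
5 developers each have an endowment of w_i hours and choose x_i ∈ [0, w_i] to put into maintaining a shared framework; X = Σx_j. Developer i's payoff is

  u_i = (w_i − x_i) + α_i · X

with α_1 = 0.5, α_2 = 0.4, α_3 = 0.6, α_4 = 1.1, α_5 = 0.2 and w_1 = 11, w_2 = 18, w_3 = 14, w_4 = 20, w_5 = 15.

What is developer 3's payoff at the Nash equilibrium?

26

∂u_i/∂x_i = α_i − 1, so developer i contributes w_i if α_i > 1, else 0.
α_i > 1 for i ∈ {4}; NE contributions (0, 0, 0, 20, 0), X = 20.
u_3 = (14 − 0) + 0.6·20 = 26.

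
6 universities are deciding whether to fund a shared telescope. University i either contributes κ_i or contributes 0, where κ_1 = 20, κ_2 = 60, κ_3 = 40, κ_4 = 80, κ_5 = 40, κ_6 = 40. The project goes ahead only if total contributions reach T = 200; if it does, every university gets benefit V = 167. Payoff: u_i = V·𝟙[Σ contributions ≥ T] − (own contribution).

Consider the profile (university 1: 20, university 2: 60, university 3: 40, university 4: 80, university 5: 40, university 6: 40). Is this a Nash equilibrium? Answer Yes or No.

No

Total = 280 ≥ 200: provided.
University 1 (pledges 20, payoff 147): dropping to 0 → total 260, payoff 167. Profitable deviation.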